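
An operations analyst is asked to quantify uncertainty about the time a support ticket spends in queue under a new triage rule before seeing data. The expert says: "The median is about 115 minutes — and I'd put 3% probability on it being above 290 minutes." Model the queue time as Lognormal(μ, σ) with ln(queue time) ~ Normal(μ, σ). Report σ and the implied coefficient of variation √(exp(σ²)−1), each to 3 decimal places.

σ ≈ 0.492, CV ≈ 0.523

If T ~ Lognormal(μ,σ) then ln T ~ Normal(μ,σ), so the p-quantile of ln T is μ + z_p·σ.
ln(115) = 4.745 and ln(290) = 5.67; z_{0.5} = 0, z_{0.97} = 1.881.
σ = (5.67 − 4.745)/(1.881 − (0)) = 0.492.
μ = 4.745 − (0)·0.492 = 4.745.
CV = √(exp(σ²)−1) = √(exp(0.2419)−1) = 0.523.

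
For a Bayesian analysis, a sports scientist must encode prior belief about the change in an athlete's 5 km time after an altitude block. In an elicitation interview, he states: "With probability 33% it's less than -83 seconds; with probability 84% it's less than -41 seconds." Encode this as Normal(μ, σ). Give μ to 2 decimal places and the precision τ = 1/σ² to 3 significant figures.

μ = -70.12, τ = 0.00117

For Normal(μ,σ), the p-quantile is μ + z_p·σ. Here z_{0.33} = -0.4399, z_{0.84} = 0.9945.
So -83 = μ − 0.4399σ and -41 = μ + 0.9945σ.
Subtracting: σ = (-41 − -83)/(0.9945 − (-0.4399)) = 29.28.
Then μ = -83 − (-0.4399)·29.28 = -70.12.
Precision τ = 1/σ² = 1/29.28² = 0.00117.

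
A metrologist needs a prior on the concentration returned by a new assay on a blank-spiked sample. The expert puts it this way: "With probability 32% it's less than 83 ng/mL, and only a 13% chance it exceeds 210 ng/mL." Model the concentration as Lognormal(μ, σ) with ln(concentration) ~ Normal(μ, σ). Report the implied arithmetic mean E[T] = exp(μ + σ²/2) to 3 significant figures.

E[T] ≈ 129 ng/mL

If T ~ Lognormal(μ,σ) then ln T ~ Normal(μ,σ), so the p-quantile of ln T is μ + z_p·σ.
ln(83) = 4.419 and ln(210) = 5.347; z_{0.32} = -0.4677, z_{0.87} = 1.126.
σ = (5.347 − 4.419)/(1.126 − (-0.4677)) = 0.582.
μ = 4.419 − (-0.4677)·0.582 = 4.691.
E[T] = exp(μ + σ²/2) = exp(4.691 + 0.1695) = 129 ng/mL.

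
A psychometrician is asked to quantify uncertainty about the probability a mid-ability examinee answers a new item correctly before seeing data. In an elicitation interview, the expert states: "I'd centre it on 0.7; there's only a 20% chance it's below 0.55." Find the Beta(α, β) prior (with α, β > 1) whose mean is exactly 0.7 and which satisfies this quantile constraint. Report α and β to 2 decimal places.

α ≈ 4.22, β ≈ 1.81

With mean 0.7 fixed, write α = 0.7s, β = 0.3s where s = α+β.
Need P(θ < 0.55) = 0.2 under Beta(0.7s, 0.3s). Normal approximation: (q−m)/√(m(1−m)/s) ≈ z_{0.2} = -0.842, so s ≈ 0.7·0.3·(-0.842)²/(0.55−0.7)² = 6.6.
At s = 6.6: P(θ<0.55) ≈ 0.191. Adjusting to match 0.2 gives s ≈ 6.02.
So α = 0.7·6.02 ≈ 4.22, β = 0.3·6.02 ≈ 1.81.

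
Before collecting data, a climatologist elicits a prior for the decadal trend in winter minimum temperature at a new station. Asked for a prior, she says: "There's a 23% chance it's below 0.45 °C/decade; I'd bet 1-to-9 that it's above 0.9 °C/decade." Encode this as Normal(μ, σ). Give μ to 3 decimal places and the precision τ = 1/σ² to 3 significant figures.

μ = 0.615, τ = 20.2

The p-quantile of Normal(μ,σ) is μ + z_p·σ, with z_{0.23} = -0.7388 and z_{0.9} = 1.282.
Eliminate σ: μ = (z₂·x₁ − z₁·x₂)/(z₂ − z₁) = (1.282·0.45 − (-0.7388)·0.9)/2.02 = 0.615.
Then σ = (x₂ − x₁)/(z₂ − z₁) = (0.9 − 0.45)/2.02 = 0.223.
Precision τ = 1/σ² = 1/0.2227² = 20.2.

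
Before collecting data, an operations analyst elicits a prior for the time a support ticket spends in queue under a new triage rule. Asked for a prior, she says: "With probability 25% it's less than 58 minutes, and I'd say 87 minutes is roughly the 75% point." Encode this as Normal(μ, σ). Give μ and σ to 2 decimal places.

The p-quantile of Normal(μ,σ) is μ + z_p·σ, with z_{0.25} = -0.6745 and z_{0.75} = 0.6745.
Eliminate σ: μ = (z₂·x₁ − z₁·x₂)/(z₂ − z₁) = (0.6745·58 − (-0.6745)·87)/1.349 = 72.50.
Then σ = (x₂ − x₁)/(z₂ − z₁) = (87 − 58)/1.349 = 21.50.

μ = 72.50, σ = 21.50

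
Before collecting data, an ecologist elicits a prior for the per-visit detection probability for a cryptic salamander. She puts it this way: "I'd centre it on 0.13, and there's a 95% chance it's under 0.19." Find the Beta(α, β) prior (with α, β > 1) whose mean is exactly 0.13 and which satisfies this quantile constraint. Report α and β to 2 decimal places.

α ≈ 12.58, β ≈ 84.22

With mean 0.13 fixed, write α = 0.13s, β = 0.87s where s = α+β.
Need P(θ < 0.19) = 0.95 under Beta(0.13s, 0.87s). Normal approximation: (q−m)/√(m(1−m)/s) ≈ z_{0.95} = 1.64, so s ≈ 0.13·0.87·(1.64)²/(0.19−0.13)² = 85.0.
At s = 85.0: P(θ<0.19) ≈ 0.939. Adjusting to match 0.95 gives s ≈ 96.80.
So α = 0.13·96.80 ≈ 12.58, β = 0.87·96.80 ≈ 84.22.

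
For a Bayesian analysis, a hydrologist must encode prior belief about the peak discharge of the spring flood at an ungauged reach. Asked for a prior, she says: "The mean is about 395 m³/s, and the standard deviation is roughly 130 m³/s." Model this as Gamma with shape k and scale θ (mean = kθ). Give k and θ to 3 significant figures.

For Gamma(k, scale θ): mean = kθ, variance = kθ², so CV = 1/√k.
CV = SD/mean = 130/395 = 0.3291, hence k = 1/CV² = 9.23.
Then θ = mean/k = 395/9.23 = 42.8.

k ≈ 9.23, θ ≈ 42.8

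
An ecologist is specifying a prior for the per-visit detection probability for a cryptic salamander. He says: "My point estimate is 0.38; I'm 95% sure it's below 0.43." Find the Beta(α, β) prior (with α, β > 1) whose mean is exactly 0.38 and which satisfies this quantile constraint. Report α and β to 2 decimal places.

α ≈ 98.62, β ≈ 160.90

With mean 0.38 fixed, write α = 0.38s, β = 0.62s where s = α+β.
Need P(θ < 0.43) = 0.95 under Beta(0.38s, 0.62s). Normal approximation: (q−m)/√(m(1−m)/s) ≈ z_{0.95} = 1.64, so s ≈ 0.38·0.62·(1.64)²/(0.43−0.38)² = 255.0.
At s = 255.0: P(θ<0.43) ≈ 0.949. Adjusting to match 0.95 gives s ≈ 259.52.
So α = 0.38·259.52 ≈ 98.62, β = 0.62·259.52 ≈ 160.90.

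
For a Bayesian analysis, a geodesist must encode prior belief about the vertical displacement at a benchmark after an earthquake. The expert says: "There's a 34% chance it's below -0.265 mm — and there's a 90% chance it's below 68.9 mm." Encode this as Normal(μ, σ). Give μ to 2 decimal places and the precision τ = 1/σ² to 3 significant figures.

The p-quantile of Normal(μ,σ) is μ + z_p·σ, with z_{0.34} = -0.4125 and z_{0.9} = 1.282.
Eliminate σ: μ = (z₂·x₁ − z₁·x₂)/(z₂ − z₁) = (1.282·-0.265 − (-0.4125)·68.9)/1.694 = 16.58.
Then σ = (x₂ − x₁)/(z₂ − z₁) = (68.9 − -0.265)/1.694 = 40.83.
Precision τ = 1/σ² = 1/40.83² = 0.0006.

μ = 16.58, τ = 0.0006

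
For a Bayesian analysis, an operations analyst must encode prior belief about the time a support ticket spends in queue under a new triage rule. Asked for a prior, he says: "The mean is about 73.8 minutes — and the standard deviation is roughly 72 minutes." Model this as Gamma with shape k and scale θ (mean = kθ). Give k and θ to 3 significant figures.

k ≈ 1.05, θ ≈ 70.2

For Gamma(k, scale θ): mean = kθ, variance = kθ², so CV = 1/√k.
CV = SD/mean = 72/73.8 = 0.9756, hence k = 1/CV² = 1.05.
Then θ = mean/k = 73.8/1.05 = 70.2.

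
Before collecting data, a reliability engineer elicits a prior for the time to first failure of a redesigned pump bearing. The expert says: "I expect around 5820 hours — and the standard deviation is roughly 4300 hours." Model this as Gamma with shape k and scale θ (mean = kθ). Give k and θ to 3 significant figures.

For Gamma(k, scale θ): mean = kθ, variance = kθ², so CV = 1/√k.
CV = SD/mean = 4300/5820 = 0.7388, hence k = 1/CV² = 1.83.
Then θ = mean/k = 5820/1.83 = 3180.

k ≈ 1.83, θ ≈ 3180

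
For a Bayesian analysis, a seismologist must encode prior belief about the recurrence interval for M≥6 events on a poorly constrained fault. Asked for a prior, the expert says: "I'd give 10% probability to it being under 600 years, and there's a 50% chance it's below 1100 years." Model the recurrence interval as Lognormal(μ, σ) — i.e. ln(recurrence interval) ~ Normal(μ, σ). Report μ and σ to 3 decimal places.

If T ~ Lognormal(μ,σ) then ln T ~ Normal(μ,σ), so the p-quantile of ln T is μ + z_p·σ.
ln(600) = 6.397 and ln(1100) = 7.003; z_{0.1} = -1.282, z_{0.5} = 0.
σ = (7.003 − 6.397)/(0 − (-1.282)) = 0.473.
μ = 6.397 − (-1.282)·0.473 = 7.003.

μ ≈ 7.003, σ ≈ 0.473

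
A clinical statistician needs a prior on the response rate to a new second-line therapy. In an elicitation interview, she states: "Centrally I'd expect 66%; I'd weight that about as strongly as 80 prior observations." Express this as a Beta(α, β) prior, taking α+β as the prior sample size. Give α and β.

Under the effective-sample-size interpretation, Beta(α, β) has prior mean α/(α+β) and prior sample size α+β.
So α+β = 80 and α/(α+β) = 0.66, giving α = 0.66·80 = 52.8 and β = 80 − 52.8 = 27.2.

α = 52.8, β = 27.2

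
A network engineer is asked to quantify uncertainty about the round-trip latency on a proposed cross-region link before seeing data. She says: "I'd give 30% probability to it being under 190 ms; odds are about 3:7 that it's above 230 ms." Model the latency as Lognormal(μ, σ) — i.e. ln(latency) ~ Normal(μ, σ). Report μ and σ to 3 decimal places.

If T ~ Lognormal(μ,σ) then ln T ~ Normal(μ,σ), so the p-quantile of ln T is μ + z_p·σ.
ln(190) = 5.247 and ln(230) = 5.438; z_{0.3} = -0.5244, z_{0.7} = 0.5244.
σ = (5.438 − 5.247)/(0.5244 − (-0.5244)) = 0.182.
μ = 5.247 − (-0.5244)·0.182 = 5.343.

μ ≈ 5.343, σ ≈ 0.182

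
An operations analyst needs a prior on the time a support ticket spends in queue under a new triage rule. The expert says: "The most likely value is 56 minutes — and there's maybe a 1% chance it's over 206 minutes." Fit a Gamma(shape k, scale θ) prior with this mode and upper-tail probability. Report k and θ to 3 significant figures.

k ≈ 3.52, θ ≈ 22.2

Gamma(k,θ) with k>1 has mode (k−1)θ, so θ = 56/(k−1).
Need P(X < 206) = 0.99 with θ tied to k this way. Start at k = 2, θ = 56: P(X<206) ≈ 0.882.
Too low — raise k to concentrate. Iterating converges to k ≈ 3.52.
Then θ = 56/(3.52−1) ≈ 22.2.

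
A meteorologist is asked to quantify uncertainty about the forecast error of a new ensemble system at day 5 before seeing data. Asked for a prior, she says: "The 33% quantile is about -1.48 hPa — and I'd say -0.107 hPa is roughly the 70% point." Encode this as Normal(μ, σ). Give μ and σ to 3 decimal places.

For Normal(μ,σ), the p-quantile is μ + z_p·σ. Here z_{0.33} = -0.4399, z_{0.7} = 0.5244.
So -1.48 = μ − 0.4399σ and -0.107 = μ + 0.5244σ.
Subtracting: σ = (-0.107 − -1.48)/(0.5244 − (-0.4399)) = 1.424.
Then μ = -1.48 − (-0.4399)·1.424 = -0.854.

μ = -0.854, σ = 1.424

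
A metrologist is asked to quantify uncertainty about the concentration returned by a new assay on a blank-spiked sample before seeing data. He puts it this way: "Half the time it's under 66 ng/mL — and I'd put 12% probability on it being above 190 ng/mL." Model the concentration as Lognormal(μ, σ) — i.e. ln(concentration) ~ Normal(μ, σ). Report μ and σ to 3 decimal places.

If T ~ Lognormal(μ,σ) then ln T ~ Normal(μ,σ), so the p-quantile of ln T is μ + z_p·σ.
ln(66) = 4.19 and ln(190) = 5.247; z_{0.5} = 0, z_{0.88} = 1.175.
σ = (5.247 − 4.19)/(1.175 − (0)) = 0.900.
μ = 4.19 − (0)·0.900 = 4.190.

μ ≈ 4.190, σ ≈ 0.900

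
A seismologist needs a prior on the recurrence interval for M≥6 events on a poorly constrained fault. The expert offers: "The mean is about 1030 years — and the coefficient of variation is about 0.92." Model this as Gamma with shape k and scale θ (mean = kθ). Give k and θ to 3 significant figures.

For Gamma(k, scale θ): mean = kθ, variance = kθ², so CV = 1/√k.
CV = 0.92, hence k = 1/CV² = 1.18.
Then θ = mean/k = 1030/1.18 = 872.

k ≈ 1.18, θ ≈ 872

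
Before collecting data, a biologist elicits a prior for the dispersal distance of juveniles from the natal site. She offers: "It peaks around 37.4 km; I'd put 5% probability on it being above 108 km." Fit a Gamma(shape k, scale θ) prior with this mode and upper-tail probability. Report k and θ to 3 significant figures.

Gamma(k,θ) with k>1 has mode (k−1)θ, so θ = 37.4/(k−1).
Need P(X < 108) = 0.95 with θ tied to k this way. Start at k = 2, θ = 37.4: P(X<108) ≈ 0.783.
Too low — raise k to concentrate. Iterating converges to k ≈ 3.37.
Then θ = 37.4/(3.37−1) ≈ 15.8.

k ≈ 3.37, θ ≈ 15.8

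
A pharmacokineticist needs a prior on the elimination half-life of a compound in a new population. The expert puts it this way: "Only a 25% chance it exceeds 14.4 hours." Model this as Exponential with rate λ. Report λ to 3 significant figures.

λ ≈ 0.0963

P(T > 14.4) = e^(−λ·14.4) = 0.25, so λ = −ln(0.25)/14.4 = 0.0963.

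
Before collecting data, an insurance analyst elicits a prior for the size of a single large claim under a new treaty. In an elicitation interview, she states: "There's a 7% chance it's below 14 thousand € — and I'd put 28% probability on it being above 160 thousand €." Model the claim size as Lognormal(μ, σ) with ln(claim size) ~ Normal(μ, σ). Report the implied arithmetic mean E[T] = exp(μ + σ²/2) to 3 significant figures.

If T ~ Lognormal(μ,σ) then ln T ~ Normal(μ,σ), so the p-quantile of ln T is μ + z_p·σ.
ln(14) = 2.639 and ln(160) = 5.075; z_{0.07} = -1.476, z_{0.72} = 0.5828.
σ = (5.075 − 2.639)/(0.5828 − (-1.476)) = 1.183.
μ = 2.639 − (-1.476)·1.183 = 4.385.
E[T] = exp(μ + σ²/2) = exp(4.385 + 0.7002) = 162 thousand €.

E[T] ≈ 162 thousand €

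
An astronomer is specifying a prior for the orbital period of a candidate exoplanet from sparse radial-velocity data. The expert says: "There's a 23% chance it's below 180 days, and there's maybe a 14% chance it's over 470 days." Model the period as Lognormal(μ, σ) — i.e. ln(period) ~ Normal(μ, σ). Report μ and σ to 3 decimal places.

If T ~ Lognormal(μ,σ) then ln T ~ Normal(μ,σ), so the p-quantile of ln T is μ + z_p·σ.
ln(180) = 5.193 and ln(470) = 6.153; z_{0.23} = -0.7388, z_{0.86} = 1.08.
σ = (6.153 − 5.193)/(1.08 − (-0.7388)) = 0.528.
μ = 5.193 − (-0.7388)·0.528 = 5.583.

μ ≈ 5.583, σ ≈ 0.528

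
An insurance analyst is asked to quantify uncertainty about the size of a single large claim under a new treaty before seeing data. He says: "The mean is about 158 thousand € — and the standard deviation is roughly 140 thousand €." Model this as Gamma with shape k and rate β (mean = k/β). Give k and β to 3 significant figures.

k ≈ 1.27, β ≈ 0.00806

For Gamma(k, rate β): mean = k/β, variance = k/β², so CV = 1/√k.
CV = SD/mean = 140/158 = 0.8861, hence k = 1/CV² = 1.27.
Then β = k/mean = 1.27/158 = 0.00806.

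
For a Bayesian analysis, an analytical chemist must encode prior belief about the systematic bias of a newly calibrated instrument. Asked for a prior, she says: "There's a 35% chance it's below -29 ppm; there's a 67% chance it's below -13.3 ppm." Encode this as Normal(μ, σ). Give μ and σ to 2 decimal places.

The p-quantile of Normal(μ,σ) is μ + z_p·σ, with z_{0.35} = -0.3853 and z_{0.67} = 0.4399.
Eliminate σ: μ = (z₂·x₁ − z₁·x₂)/(z₂ − z₁) = (0.4399·-29 − (-0.3853)·-13.3)/0.8252 = -21.67.
Then σ = (x₂ − x₁)/(z₂ − z₁) = (-13.3 − -29)/0.8252 = 19.02.

μ = -21.67, σ = 19.02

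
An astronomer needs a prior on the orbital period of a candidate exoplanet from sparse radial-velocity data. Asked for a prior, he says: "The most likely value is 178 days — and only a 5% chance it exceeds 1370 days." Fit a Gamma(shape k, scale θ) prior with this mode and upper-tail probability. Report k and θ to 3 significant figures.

k ≈ 1.51, θ ≈ 349

Gamma(k,θ) with k>1 has mode (k−1)θ, so θ = 178/(k−1).
Need P(X < 1370) = 0.95 with θ tied to k this way. Start at k = 2, θ = 178: P(X<1370) ≈ 0.996.
Too high — lower k to spread out. Iterating converges to k ≈ 1.51.
Then θ = 178/(1.51−1) ≈ 349.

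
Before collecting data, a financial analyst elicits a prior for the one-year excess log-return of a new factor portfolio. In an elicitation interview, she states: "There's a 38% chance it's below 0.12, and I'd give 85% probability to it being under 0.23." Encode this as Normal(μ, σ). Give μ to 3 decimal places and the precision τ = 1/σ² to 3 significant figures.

μ = 0.145, τ = 149

The p-quantile of Normal(μ,σ) is μ + z_p·σ, with z_{0.38} = -0.3055 and z_{0.85} = 1.036.
Eliminate σ: μ = (z₂·x₁ − z₁·x₂)/(z₂ − z₁) = (1.036·0.12 − (-0.3055)·0.23)/1.342 = 0.145.
Then σ = (x₂ − x₁)/(z₂ − z₁) = (0.23 − 0.12)/1.342 = 0.082.
Precision τ = 1/σ² = 1/0.08197² = 149.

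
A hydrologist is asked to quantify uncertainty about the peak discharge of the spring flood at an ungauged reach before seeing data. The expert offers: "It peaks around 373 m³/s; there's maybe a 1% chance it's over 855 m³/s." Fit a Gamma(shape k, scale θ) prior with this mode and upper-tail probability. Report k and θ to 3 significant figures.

Gamma(k,θ) with k>1 has mode (k−1)θ, so θ = 373/(k−1).
Need P(X < 855) = 0.99 with θ tied to k this way. Start at k = 2, θ = 373: P(X<855) ≈ 0.667.
Too low — raise k to concentrate. Iterating converges to k ≈ 7.95.
Then θ = 373/(7.95−1) ≈ 53.7.

k ≈ 7.95, θ ≈ 53.7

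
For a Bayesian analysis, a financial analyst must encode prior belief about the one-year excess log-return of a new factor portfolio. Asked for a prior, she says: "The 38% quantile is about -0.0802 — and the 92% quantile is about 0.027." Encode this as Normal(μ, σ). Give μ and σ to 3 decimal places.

μ = -0.061, σ = 0.063

For Normal(μ,σ), the p-quantile is μ + z_p·σ. Here z_{0.38} = -0.3055, z_{0.92} = 1.405.
So -0.0802 = μ − 0.3055σ and 0.027 = μ + 1.405σ.
Subtracting: σ = (0.027 − -0.0802)/(1.405 − (-0.3055)) = 0.063.
Then μ = -0.0802 − (-0.3055)·0.063 = -0.061.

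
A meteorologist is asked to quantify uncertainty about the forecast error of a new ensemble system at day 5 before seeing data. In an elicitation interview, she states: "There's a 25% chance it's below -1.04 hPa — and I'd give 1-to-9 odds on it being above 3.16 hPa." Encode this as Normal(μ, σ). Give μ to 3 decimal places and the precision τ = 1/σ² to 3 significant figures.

The p-quantile of Normal(μ,σ) is μ + z_p·σ, with z_{0.25} = -0.6745 and z_{0.9} = 1.282.
Eliminate σ: μ = (z₂·x₁ − z₁·x₂)/(z₂ − z₁) = (1.282·-1.04 − (-0.6745)·3.16)/1.956 = 0.408.
Then σ = (x₂ − x₁)/(z₂ − z₁) = (3.16 − -1.04)/1.956 = 2.147.
Precision τ = 1/σ² = 1/2.147² = 0.217.

μ = 0.408, τ = 0.217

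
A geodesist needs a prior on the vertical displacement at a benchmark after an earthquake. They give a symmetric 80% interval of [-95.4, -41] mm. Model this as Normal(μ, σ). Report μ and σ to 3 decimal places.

A symmetric 80% interval runs μ ± z·σ with z = 1.282.
Half-width = 27.2, so σ = 27.2/1.282 = 21.224.
μ is the interval midpoint, -68.200.

μ = -68.200, σ = 21.224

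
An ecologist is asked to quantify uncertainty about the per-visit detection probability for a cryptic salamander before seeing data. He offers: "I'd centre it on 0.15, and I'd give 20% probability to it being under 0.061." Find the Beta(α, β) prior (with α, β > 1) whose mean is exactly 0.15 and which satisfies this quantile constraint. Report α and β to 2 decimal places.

With mean 0.15 fixed, write α = 0.15s, β = 0.85s where s = α+β.
Need P(θ < 0.061) = 0.2 under Beta(0.15s, 0.85s). Normal approximation: (q−m)/√(m(1−m)/s) ≈ z_{0.2} = -0.842, so s ≈ 0.15·0.85·(-0.842)²/(0.061−0.15)² = 11.4.
At s = 11.4: P(θ<0.061) ≈ 0.199. Adjusting to match 0.2 gives s ≈ 11.34.
So α = 0.15·11.34 ≈ 1.70, β = 0.85·11.34 ≈ 9.64.

α ≈ 1.70, β ≈ 9.64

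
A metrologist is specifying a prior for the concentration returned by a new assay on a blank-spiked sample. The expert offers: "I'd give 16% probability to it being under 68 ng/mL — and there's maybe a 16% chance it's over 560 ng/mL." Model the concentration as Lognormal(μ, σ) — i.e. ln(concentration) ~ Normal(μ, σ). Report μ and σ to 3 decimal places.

If T ~ Lognormal(μ,σ) then ln T ~ Normal(μ,σ), so the p-quantile of ln T is μ + z_p·σ.
ln(68) = 4.22 and ln(560) = 6.328; z_{0.16} = -0.9945, z_{0.84} = 0.9945.
σ = (6.328 − 4.22)/(0.9945 − (-0.9945)) = 1.060.
μ = 4.22 − (-0.9945)·1.060 = 5.274.

μ ≈ 5.274, σ ≈ 1.060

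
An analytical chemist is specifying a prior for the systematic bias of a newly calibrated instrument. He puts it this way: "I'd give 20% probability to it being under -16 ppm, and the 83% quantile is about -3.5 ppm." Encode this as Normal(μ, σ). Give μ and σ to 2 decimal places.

μ = -10.14, σ = 6.96

For Normal(μ,σ), the p-quantile is μ + z_p·σ. Here z_{0.2} = -0.8416, z_{0.83} = 0.9542.
So -16 = μ − 0.8416σ and -3.5 = μ + 0.9542σ.
Subtracting: σ = (-3.5 − -16)/(0.9542 − (-0.8416)) = 6.96.
Then μ = -16 − (-0.8416)·6.96 = -10.14.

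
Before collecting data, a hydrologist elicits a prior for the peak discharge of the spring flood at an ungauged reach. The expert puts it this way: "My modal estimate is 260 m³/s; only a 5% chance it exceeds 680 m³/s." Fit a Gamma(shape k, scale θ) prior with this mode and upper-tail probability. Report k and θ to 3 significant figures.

Gamma(k,θ) with k>1 has mode (k−1)θ, so θ = 260/(k−1).
Need P(X < 680) = 0.95 with θ tied to k this way. Start at k = 2, θ = 260: P(X<680) ≈ 0.736.
Too low — raise k to concentrate. Iterating converges to k ≈ 3.92.
Then θ = 260/(3.92−1) ≈ 89.

k ≈ 3.92, θ ≈ 89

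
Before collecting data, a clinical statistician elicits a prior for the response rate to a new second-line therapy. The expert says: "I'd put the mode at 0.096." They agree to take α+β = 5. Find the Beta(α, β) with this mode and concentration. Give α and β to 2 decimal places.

For α,β > 1 the Beta mode is (α−1)/(α+β−2). With α+β = 5, the mode is (α−1)/3.
Set (α−1)/3 = 0.096 → α = 1 + 0.096·3 = 1.29.
β = 5 − α = 3.71.

α = 1.29, β = 3.71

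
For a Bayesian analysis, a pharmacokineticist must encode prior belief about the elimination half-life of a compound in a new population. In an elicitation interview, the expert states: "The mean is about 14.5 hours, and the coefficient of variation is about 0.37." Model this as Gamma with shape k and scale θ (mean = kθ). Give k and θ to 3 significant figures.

For Gamma(k, scale θ): mean = kθ, variance = kθ², so CV = 1/√k.
CV = 0.37, hence k = 1/CV² = 7.3.
Then θ = mean/k = 14.5/7.3 = 1.99.

k ≈ 7.3, θ ≈ 1.99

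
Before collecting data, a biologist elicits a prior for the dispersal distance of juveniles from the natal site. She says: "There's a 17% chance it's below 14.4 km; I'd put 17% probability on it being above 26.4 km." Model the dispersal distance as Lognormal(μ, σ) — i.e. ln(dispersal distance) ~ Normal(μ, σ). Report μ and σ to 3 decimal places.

If T ~ Lognormal(μ,σ) then ln T ~ Normal(μ,σ), so the p-quantile of ln T is μ + z_p·σ.
ln(14.4) = 2.667 and ln(26.4) = 3.273; z_{0.17} = -0.9542, z_{0.83} = 0.9542.
σ = (3.273 − 2.667)/(0.9542 − (-0.9542)) = 0.318.
μ = 2.667 − (-0.9542)·0.318 = 2.970.

μ ≈ 2.970, σ ≈ 0.318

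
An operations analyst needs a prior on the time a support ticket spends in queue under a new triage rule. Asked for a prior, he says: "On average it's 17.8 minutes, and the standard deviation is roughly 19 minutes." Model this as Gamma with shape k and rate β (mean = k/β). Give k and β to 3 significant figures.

k ≈ 0.878, β ≈ 0.0493

For Gamma(k, rate β): mean = k/β, variance = k/β², so CV = 1/√k.
CV = SD/mean = 19/17.8 = 1.067, hence k = 1/CV² = 0.878.
Then β = k/mean = 0.878/17.8 = 0.0493.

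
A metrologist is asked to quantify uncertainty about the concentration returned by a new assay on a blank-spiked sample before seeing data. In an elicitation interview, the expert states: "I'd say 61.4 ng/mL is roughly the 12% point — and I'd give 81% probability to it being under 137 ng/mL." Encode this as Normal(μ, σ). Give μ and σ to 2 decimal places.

The p-quantile of Normal(μ,σ) is μ + z_p·σ, with z_{0.12} = -1.175 and z_{0.81} = 0.8779.
Eliminate σ: μ = (z₂·x₁ − z₁·x₂)/(z₂ − z₁) = (0.8779·61.4 − (-1.175)·137)/2.053 = 104.67.
Then σ = (x₂ − x₁)/(z₂ − z₁) = (137 − 61.4)/2.053 = 36.83.

μ = 104.67, σ = 36.83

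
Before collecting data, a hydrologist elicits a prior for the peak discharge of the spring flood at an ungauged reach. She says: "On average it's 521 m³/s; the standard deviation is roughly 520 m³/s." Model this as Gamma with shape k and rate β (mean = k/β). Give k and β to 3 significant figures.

k ≈ 1, β ≈ 0.00193

For Gamma(k, rate β): mean = k/β, variance = k/β², so CV = 1/√k.
CV = SD/mean = 520/521 = 0.9981, hence k = 1/CV² = 1.
Then β = k/mean = 1/521 = 0.00193.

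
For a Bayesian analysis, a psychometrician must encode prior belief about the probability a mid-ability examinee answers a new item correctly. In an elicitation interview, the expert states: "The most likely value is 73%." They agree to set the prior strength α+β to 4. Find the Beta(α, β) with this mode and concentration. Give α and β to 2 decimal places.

α = 2.46, β = 1.54

For α,β > 1 the Beta mode is (α−1)/(α+β−2). With α+β = 4, the mode is (α−1)/2.
Set (α−1)/2 = 0.73 → α = 1 + 0.73·2 = 2.46.
β = 4 − α = 1.54.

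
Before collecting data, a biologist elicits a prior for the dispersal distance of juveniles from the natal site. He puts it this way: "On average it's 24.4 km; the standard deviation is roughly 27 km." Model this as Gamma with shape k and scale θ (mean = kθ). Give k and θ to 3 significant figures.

For Gamma(k, scale θ): mean = kθ, variance = kθ², so CV = 1/√k.
CV = SD/mean = 27/24.4 = 1.107, hence k = 1/CV² = 0.817.
Then θ = mean/k = 24.4/0.817 = 29.9.

k ≈ 0.817, θ ≈ 29.9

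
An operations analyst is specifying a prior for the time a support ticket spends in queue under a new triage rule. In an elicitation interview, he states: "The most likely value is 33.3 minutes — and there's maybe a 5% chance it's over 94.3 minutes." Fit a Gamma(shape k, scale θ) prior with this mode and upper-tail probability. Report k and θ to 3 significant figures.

Gamma(k,θ) with k>1 has mode (k−1)θ, so θ = 33.3/(k−1).
Need P(X < 94.3) = 0.95 with θ tied to k this way. Start at k = 2, θ = 33.3: P(X<94.3) ≈ 0.774.
Too low — raise k to concentrate. Iterating converges to k ≈ 3.47.
Then θ = 33.3/(3.47−1) ≈ 13.5.

k ≈ 3.47, θ ≈ 13.5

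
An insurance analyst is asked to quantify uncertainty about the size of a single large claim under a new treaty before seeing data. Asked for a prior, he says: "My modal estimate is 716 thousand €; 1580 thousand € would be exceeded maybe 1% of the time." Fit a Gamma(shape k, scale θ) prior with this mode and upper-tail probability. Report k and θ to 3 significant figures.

k ≈ 8.69, θ ≈ 93.1

Gamma(k,θ) with k>1 has mode (k−1)θ, so θ = 716/(k−1).
Need P(X < 1580) = 0.99 with θ tied to k this way. Start at k = 2, θ = 716: P(X<1580) ≈ 0.647.
Too low — raise k to concentrate. Iterating converges to k ≈ 8.69.
Then θ = 716/(8.69−1) ≈ 93.1.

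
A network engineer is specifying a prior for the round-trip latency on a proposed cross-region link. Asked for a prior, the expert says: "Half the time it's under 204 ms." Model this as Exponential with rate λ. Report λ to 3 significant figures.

λ ≈ 0.0034

Exponential median = ln 2 / λ, so λ = ln 2 / 204.0 = 0.0034.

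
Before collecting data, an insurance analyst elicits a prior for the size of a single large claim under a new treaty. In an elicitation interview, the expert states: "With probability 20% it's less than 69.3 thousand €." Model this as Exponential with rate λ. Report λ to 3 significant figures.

λ ≈ 0.00322

P(T < 69.3) = 1 − e^(−λ·69.3) = 0.2, so λ = −ln(1−0.2)/69.3 = −ln(0.8)/69.3 = 0.00322.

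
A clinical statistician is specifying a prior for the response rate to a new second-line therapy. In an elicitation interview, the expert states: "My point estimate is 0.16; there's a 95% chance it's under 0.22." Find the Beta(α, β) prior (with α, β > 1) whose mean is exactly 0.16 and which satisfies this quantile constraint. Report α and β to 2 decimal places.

α ≈ 17.93, β ≈ 94.13

With mean 0.16 fixed, write α = 0.16s, β = 0.84s where s = α+β.
Need P(θ < 0.22) = 0.95 under Beta(0.16s, 0.84s). Normal approximation: (q−m)/√(m(1−m)/s) ≈ z_{0.95} = 1.64, so s ≈ 0.16·0.84·(1.64)²/(0.22−0.16)² = 101.0.
At s = 101.0: P(θ<0.22) ≈ 0.941. Adjusting to match 0.95 gives s ≈ 112.06.
So α = 0.16·112.06 ≈ 17.93, β = 0.84·112.06 ≈ 94.13.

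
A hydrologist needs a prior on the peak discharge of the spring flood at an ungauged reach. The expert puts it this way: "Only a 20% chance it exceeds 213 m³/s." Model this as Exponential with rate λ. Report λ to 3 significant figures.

λ ≈ 0.00756

P(T > 213.0) = e^(−λ·213.0) = 0.2, so λ = −ln(0.2)/213.0 = 0.00756.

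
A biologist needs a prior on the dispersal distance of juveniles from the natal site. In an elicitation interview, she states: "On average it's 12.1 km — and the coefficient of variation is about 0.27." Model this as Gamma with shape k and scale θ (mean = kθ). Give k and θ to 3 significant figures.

For Gamma(k, scale θ): mean = kθ, variance = kθ², so CV = 1/√k.
CV = 0.27, hence k = 1/CV² = 13.7.
Then θ = mean/k = 12.1/13.7 = 0.882.

k ≈ 13.7, θ ≈ 0.882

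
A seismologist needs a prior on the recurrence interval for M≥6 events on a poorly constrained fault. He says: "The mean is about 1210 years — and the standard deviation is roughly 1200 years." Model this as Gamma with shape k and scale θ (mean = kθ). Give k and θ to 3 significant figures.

For Gamma(k, scale θ): mean = kθ, variance = kθ², so CV = 1/√k.
CV = SD/mean = 1200/1210 = 0.9917, hence k = 1/CV² = 1.02.
Then θ = mean/k = 1210/1.02 = 1190.

k ≈ 1.02, θ ≈ 1190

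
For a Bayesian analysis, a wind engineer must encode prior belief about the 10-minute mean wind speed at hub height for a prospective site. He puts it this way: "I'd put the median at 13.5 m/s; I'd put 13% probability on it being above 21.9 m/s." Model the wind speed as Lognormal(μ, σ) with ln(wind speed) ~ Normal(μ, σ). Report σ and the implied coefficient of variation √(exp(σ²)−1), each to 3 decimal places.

σ ≈ 0.430, CV ≈ 0.450

If T ~ Lognormal(μ,σ) then ln T ~ Normal(μ,σ), so the p-quantile of ln T is μ + z_p·σ.
ln(13.5) = 2.603 and ln(21.9) = 3.086; z_{0.5} = 0, z_{0.87} = 1.126.
σ = (3.086 − 2.603)/(1.126 − (0)) = 0.430.
μ = 2.603 − (0)·0.430 = 2.603.
CV = √(exp(σ²)−1) = √(exp(0.1845)−1) = 0.450.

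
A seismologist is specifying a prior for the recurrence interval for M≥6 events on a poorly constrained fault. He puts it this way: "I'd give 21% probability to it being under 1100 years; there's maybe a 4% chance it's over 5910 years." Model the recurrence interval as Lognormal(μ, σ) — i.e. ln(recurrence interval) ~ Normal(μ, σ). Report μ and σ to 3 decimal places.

μ ≈ 7.533, σ ≈ 0.658

If T ~ Lognormal(μ,σ) then ln T ~ Normal(μ,σ), so the p-quantile of ln T is μ + z_p·σ.
ln(1100) = 7.003 and ln(5910) = 8.684; z_{0.21} = -0.8064, z_{0.96} = 1.751.
σ = (8.684 − 7.003)/(1.751 − (-0.8064)) = 0.658.
μ = 7.003 − (-0.8064)·0.658 = 7.533.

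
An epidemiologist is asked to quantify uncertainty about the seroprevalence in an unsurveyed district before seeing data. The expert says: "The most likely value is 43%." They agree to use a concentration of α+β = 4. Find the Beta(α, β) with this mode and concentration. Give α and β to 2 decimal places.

For α,β > 1 the Beta mode is (α−1)/(α+β−2). With α+β = 4, the mode is (α−1)/2.
Set (α−1)/2 = 0.43 → α = 1 + 0.43·2 = 1.86.
β = 4 − α = 2.14.

α = 1.86, β = 2.14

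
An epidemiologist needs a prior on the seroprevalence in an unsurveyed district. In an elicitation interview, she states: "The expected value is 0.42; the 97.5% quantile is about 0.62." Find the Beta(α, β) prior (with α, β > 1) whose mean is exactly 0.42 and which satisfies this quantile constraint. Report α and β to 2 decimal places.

With mean 0.42 fixed, write α = 0.42s, β = 0.58s where s = α+β.
Need P(θ < 0.62) = 0.975 under Beta(0.42s, 0.58s). Normal approximation: (q−m)/√(m(1−m)/s) ≈ z_{0.975} = 1.96, so s ≈ 0.42·0.58·(1.96)²/(0.62−0.42)² = 23.4.
At s = 23.4: P(θ<0.62) ≈ 0.975. Adjusting to match 0.975 gives s ≈ 23.48.
So α = 0.42·23.48 ≈ 9.86, β = 0.58·23.48 ≈ 13.62.

α ≈ 9.86, β ≈ 13.62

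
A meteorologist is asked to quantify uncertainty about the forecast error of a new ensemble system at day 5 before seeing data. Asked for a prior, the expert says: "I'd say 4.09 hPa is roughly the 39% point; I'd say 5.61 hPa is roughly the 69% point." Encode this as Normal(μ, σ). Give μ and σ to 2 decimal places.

The p-quantile of Normal(μ,σ) is μ + z_p·σ, with z_{0.39} = -0.2793 and z_{0.69} = 0.4959.
Eliminate σ: μ = (z₂·x₁ − z₁·x₂)/(z₂ − z₁) = (0.4959·4.09 − (-0.2793)·5.61)/0.7752 = 4.64.
Then σ = (x₂ − x₁)/(z₂ − z₁) = (5.61 − 4.09)/0.7752 = 1.96.

μ = 4.64, σ = 1.96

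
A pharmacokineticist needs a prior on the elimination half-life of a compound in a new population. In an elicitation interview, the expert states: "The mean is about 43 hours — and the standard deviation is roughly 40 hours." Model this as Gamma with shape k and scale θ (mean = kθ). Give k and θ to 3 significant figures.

For Gamma(k, scale θ): mean = kθ, variance = kθ², so CV = 1/√k.
CV = SD/mean = 40/43 = 0.9302, hence k = 1/CV² = 1.16.
Then θ = mean/k = 43/1.16 = 37.2.

k ≈ 1.16, θ ≈ 37.2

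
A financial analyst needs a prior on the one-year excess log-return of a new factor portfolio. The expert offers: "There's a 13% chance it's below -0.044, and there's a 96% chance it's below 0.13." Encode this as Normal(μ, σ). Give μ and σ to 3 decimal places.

The p-quantile of Normal(μ,σ) is μ + z_p·σ, with z_{0.13} = -1.126 and z_{0.96} = 1.751.
Eliminate σ: μ = (z₂·x₁ − z₁·x₂)/(z₂ − z₁) = (1.751·-0.044 − (-1.126)·0.13)/2.877 = 0.024.
Then σ = (x₂ − x₁)/(z₂ − z₁) = (0.13 − -0.044)/2.877 = 0.060.

μ = 0.024, σ = 0.060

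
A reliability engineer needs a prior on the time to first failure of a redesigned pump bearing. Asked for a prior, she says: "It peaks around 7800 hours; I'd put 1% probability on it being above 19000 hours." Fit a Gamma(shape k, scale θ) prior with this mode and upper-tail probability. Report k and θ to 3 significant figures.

Gamma(k,θ) with k>1 has mode (k−1)θ, so θ = 7800/(k−1).
Need P(X < 19000) = 0.99 with θ tied to k this way. Start at k = 2, θ = 7800: P(X<19000) ≈ 0.699.
Too low — raise k to concentrate. Iterating converges to k ≈ 6.95.
Then θ = 7800/(6.95−1) ≈ 1310.

k ≈ 6.95, θ ≈ 1310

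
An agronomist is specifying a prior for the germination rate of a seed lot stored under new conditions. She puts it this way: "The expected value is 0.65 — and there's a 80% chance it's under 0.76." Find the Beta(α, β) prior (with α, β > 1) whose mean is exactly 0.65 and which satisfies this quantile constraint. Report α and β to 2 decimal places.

α ≈ 8.95, β ≈ 4.82

With mean 0.65 fixed, write α = 0.65s, β = 0.35s where s = α+β.
Need P(θ < 0.76) = 0.8 under Beta(0.65s, 0.35s). Normal approximation: (q−m)/√(m(1−m)/s) ≈ z_{0.8} = 0.842, so s ≈ 0.65·0.35·(0.842)²/(0.76−0.65)² = 13.3.
At s = 13.3: P(θ<0.76) ≈ 0.795. Adjusting to match 0.8 gives s ≈ 13.77.
So α = 0.65·13.77 ≈ 8.95, β = 0.35·13.77 ≈ 4.82.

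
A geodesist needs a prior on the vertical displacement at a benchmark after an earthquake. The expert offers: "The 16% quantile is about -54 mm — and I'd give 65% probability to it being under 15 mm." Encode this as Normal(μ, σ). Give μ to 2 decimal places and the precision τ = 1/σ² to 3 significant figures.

μ = -4.27, τ = 0.0004

For Normal(μ,σ), the p-quantile is μ + z_p·σ. Here z_{0.16} = -0.9945, z_{0.65} = 0.3853.
So -54 = μ − 0.9945σ and 15 = μ + 0.3853σ.
Subtracting: σ = (15 − -54)/(0.3853 − (-0.9945)) = 50.01.
Then μ = -54 − (-0.9945)·50.01 = -4.27.
Precision τ = 1/σ² = 1/50.01² = 0.0004.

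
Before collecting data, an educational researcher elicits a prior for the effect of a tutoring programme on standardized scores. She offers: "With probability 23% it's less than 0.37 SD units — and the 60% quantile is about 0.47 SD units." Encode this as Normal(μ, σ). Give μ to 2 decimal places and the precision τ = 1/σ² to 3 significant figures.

μ = 0.44, τ = 98.4

For Normal(μ,σ), the p-quantile is μ + z_p·σ. Here z_{0.23} = -0.7388, z_{0.6} = 0.2533.
So 0.37 = μ − 0.7388σ and 0.47 = μ + 0.2533σ.
Subtracting: σ = (0.47 − 0.37)/(0.2533 − (-0.7388)) = 0.10.
Then μ = 0.37 − (-0.7388)·0.10 = 0.44.
Precision τ = 1/σ² = 1/0.1008² = 98.4.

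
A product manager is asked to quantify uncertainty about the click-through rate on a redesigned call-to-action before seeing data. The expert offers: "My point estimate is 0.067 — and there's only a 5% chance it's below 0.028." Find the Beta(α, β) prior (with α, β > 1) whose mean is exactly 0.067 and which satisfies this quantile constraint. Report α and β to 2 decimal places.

α ≈ 5.29, β ≈ 73.62

With mean 0.067 fixed, write α = 0.067s, β = 0.933s where s = α+β.
Need P(θ < 0.028) = 0.05 under Beta(0.067s, 0.933s). Normal approximation: (q−m)/√(m(1−m)/s) ≈ z_{0.05} = -1.64, so s ≈ 0.067·0.933·(-1.64)²/(0.028−0.067)² = 111.2.
At s = 111.2: P(θ<0.028) ≈ 0.023. Adjusting to match 0.05 gives s ≈ 78.91.
So α = 0.067·78.91 ≈ 5.29, β = 0.933·78.91 ≈ 73.62.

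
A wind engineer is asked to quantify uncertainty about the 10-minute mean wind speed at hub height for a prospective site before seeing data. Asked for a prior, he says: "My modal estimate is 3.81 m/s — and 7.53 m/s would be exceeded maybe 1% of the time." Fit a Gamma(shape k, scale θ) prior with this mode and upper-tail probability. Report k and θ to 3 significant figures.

k ≈ 11.6, θ ≈ 0.359

Gamma(k,θ) with k>1 has mode (k−1)θ, so θ = 3.81/(k−1).
Need P(X < 7.53) = 0.99 with θ tied to k this way. Start at k = 2, θ = 3.81: P(X<7.53) ≈ 0.588.
Too low — raise k to concentrate. Iterating converges to k ≈ 11.6.
Then θ = 3.81/(11.6−1) ≈ 0.359.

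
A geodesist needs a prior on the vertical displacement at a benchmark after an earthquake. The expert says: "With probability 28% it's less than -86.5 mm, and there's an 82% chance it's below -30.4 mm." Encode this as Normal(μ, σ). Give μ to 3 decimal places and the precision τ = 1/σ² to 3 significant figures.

μ = -64.676, τ = 0.000713

The p-quantile of Normal(μ,σ) is μ + z_p·σ, with z_{0.28} = -0.5828 and z_{0.82} = 0.9154.
Eliminate σ: μ = (z₂·x₁ − z₁·x₂)/(z₂ − z₁) = (0.9154·-86.5 − (-0.5828)·-30.4)/1.498 = -64.676.
Then σ = (x₂ − x₁)/(z₂ − z₁) = (-30.4 − -86.5)/1.498 = 37.445.
Precision τ = 1/σ² = 1/37.44² = 0.000713.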